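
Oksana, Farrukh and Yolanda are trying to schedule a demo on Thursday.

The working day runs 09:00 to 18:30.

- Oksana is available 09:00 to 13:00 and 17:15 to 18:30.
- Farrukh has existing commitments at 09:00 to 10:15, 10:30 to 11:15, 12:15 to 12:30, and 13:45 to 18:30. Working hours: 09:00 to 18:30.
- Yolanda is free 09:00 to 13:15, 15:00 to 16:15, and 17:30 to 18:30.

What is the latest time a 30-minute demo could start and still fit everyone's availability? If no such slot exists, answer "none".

12:30

Farrukh free within 09:00–18:30: 10:15–10:30, 11:15–12:15, 12:30–13:45.
Oksana ∩ Farrukh: 10:15–10:30, 11:15–12:15, 12:30–13:00.
Oksana ∩ Farrukh ∩ Yolanda: 10:15–10:30, 11:15–12:15, 12:30–13:00.
Windows ≥ 30 min: 11:15–12:15, 12:30–13:00.
Latest start in the last window 12:30–13:00 is 13:00 − 30 min = 12:30.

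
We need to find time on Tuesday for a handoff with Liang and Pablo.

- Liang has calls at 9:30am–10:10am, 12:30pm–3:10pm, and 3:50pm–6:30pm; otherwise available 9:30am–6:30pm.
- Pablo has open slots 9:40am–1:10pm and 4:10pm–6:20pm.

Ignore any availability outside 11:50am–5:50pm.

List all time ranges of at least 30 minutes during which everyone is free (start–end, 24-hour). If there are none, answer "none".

11:50–12:30

Liang free within 09:30–18:30: 10:10–12:30, 15:10–15:50.
Liang ∩ Pablo: 10:10–12:30.
Restricted to 11:50–17:50: 11:50–12:30.
Windows ≥ 30 min: 11:50–12:30.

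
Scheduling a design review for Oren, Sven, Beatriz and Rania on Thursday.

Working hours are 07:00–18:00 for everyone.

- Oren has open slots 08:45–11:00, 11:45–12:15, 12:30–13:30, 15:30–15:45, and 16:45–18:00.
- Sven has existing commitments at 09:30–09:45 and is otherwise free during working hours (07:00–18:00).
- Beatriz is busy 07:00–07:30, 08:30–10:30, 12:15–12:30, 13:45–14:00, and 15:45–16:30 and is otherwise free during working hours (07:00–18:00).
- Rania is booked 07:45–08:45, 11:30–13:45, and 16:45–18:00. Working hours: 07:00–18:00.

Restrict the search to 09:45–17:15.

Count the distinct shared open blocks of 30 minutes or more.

1

Sven free within 07:00–18:00: 07:00–09:30, 09:45–18:00.
Beatriz free within 07:00–18:00: 07:30–08:30, 10:30–12:15, 12:30–13:45, 14:00–15:45, 16:30–18:00.
Rania free within 07:00–18:00: 07:00–07:45, 08:45–11:30, 13:45–16:45.
Oren ∩ Sven: 08:45–09:30, 09:45–11:00, 11:45–12:15, 12:30–13:30, 15:30–15:45, 16:45–18:00.
Oren ∩ Sven ∩ Beatriz: 10:30–11:00, 11:45–12:15, 12:30–13:30, 15:30–15:45, 16:45–18:00.
Oren ∩ Sven ∩ Beatriz ∩ Rania: 10:30–11:00, 15:30–15:45.
Restricted to 09:45–17:15: 10:30–11:00, 15:30–15:45.
Windows ≥ 30 min: 10:30–11:00.
That's 1 window.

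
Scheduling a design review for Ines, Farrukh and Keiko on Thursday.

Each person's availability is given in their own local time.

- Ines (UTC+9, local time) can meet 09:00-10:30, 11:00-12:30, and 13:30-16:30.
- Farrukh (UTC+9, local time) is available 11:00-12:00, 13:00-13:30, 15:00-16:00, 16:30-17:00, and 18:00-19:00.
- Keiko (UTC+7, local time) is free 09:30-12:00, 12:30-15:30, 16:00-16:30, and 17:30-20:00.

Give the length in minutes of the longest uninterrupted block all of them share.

60 minutes

Ines → UTC: 00:00–01:30, 02:00–03:30, 04:30–07:30.
Farrukh → UTC: 02:00–03:00, 04:00–04:30, 06:00–07:00, 07:30–08:00, 09:00–10:00.
Keiko → UTC: 02:30–05:00, 05:30–08:30, 09:00–09:30, 10:30–13:00.
Ines ∩ Farrukh: 02:00–03:00, 06:00–07:00.
Ines ∩ Farrukh ∩ Keiko: 02:30–03:00, 06:00–07:00.
Common window lengths: 30, 60 min; longest is 60.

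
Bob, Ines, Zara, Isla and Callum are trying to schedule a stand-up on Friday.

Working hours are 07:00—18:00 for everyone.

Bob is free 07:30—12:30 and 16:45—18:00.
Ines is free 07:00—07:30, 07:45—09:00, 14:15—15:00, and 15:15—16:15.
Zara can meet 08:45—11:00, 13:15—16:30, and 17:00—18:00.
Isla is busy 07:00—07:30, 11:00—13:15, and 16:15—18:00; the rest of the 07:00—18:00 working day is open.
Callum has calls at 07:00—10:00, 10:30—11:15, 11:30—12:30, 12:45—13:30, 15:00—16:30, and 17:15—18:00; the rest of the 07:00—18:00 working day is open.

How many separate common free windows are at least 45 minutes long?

0

Isla free within 07:00–18:00: 07:30–11:00, 13:15–16:15.
Callum free within 07:00–18:00: 10:00–10:30, 11:15–11:30, 12:30–12:45, 13:30–15:00, 16:30–17:15.
Bob ∩ Ines: 07:45–09:00.
Bob ∩ Ines ∩ Zara: 08:45–09:00.
Bob ∩ Ines ∩ Zara ∩ Isla: 08:45–09:00.
Bob ∩ Ines ∩ Zara ∩ Isla ∩ Callum: (none).
Windows ≥ 45 min: (none).
That's 0 windows.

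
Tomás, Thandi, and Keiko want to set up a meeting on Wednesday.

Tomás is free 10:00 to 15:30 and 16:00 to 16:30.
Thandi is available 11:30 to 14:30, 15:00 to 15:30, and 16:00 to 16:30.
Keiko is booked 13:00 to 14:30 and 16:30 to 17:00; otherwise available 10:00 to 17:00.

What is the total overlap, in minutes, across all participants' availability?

Keiko free within 10:00–17:00: 10:00–13:00, 14:30–16:30.
Tomás ∩ Thandi: 11:30–14:30, 15:00–15:30, 16:00–16:30.
Tomás ∩ Thandi ∩ Keiko: 11:30–13:00, 15:00–15:30, 16:00–16:30.
Total common minutes: 90 + 30 + 30 = 150.

150 minutes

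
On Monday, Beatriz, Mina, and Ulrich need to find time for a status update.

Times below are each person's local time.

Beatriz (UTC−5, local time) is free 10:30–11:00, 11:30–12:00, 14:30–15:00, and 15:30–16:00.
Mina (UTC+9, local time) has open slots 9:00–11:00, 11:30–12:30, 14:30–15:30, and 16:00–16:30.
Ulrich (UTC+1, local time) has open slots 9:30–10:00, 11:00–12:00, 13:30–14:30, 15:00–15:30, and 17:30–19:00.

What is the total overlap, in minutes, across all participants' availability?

0 minutes

Beatriz → UTC: 15:30–16:00, 16:30–17:00, 19:30–20:00, 20:30–21:00.
Mina → UTC: 00:00–02:00, 02:30–03:30, 05:30–06:30, 07:00–07:30.
Ulrich → UTC: 08:30–09:00, 10:00–11:00, 12:30–13:30, 14:00–14:30, 16:30–18:00.
Beatriz ∩ Mina: (none).
Beatriz ∩ Mina ∩ Ulrich: (none).
Total common minutes: 0.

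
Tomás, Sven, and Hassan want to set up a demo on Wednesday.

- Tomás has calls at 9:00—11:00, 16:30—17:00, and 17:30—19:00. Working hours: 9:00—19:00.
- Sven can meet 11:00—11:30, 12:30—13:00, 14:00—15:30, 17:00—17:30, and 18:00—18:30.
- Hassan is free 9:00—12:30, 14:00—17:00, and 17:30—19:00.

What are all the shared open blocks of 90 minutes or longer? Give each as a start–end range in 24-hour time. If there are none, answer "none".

Tomás free within 09:00–19:00: 11:00–16:30, 17:00–17:30.
Tomás ∩ Sven: 11:00–11:30, 12:30–13:00, 14:00–15:30, 17:00–17:30.
Tomás ∩ Sven ∩ Hassan: 11:00–11:30, 14:00–15:30.
Windows ≥ 90 min: 14:00–15:30.

14:00–15:30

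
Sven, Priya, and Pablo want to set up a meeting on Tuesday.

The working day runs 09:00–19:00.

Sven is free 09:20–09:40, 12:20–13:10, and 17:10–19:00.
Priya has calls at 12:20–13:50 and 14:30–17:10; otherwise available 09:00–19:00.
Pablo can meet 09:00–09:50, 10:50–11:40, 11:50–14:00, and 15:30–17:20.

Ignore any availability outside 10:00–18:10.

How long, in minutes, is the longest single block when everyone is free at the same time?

Priya free within 09:00–19:00: 09:00–12:20, 13:50–14:30, 17:10–19:00.
Sven ∩ Priya: 09:20–09:40, 17:10–19:00.
Sven ∩ Priya ∩ Pablo: 09:20–09:40, 17:10–17:20.
Restricted to 10:00–18:10: 17:10–17:20.
Single common window of 10 minutes.

10 minutes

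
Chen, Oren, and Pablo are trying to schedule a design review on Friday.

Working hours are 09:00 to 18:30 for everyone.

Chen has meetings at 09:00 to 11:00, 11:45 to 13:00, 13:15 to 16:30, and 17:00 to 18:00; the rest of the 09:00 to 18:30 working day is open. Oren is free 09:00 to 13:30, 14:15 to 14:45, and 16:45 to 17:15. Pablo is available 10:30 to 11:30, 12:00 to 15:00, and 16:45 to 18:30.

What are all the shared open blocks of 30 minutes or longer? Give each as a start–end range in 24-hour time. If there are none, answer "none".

11:00–11:30

Chen free within 09:00–18:30: 11:00–11:45, 13:00–13:15, 16:30–17:00, 18:00–18:30.
Chen ∩ Oren: 11:00–11:45, 13:00–13:15, 16:45–17:00.
Chen ∩ Oren ∩ Pablo: 11:00–11:30, 13:00–13:15, 16:45–17:00.
Windows ≥ 30 min: 11:00–11:30.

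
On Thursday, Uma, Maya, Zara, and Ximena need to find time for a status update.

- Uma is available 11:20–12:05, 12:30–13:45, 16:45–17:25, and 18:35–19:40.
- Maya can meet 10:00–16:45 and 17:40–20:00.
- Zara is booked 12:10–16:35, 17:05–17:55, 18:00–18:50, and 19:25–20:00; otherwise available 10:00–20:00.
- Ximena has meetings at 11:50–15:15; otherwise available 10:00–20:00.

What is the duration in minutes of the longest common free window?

35 minutes

Zara free within 10:00–20:00: 10:00–12:10, 16:35–17:05, 17:55–18:00, 18:50–19:25.
Ximena free within 10:00–20:00: 10:00–11:50, 15:15–20:00.
Uma ∩ Maya: 11:20–12:05, 12:30–13:45, 18:35–19:40.
Uma ∩ Maya ∩ Zara: 11:20–12:05, 18:50–19:25.
Uma ∩ Maya ∩ Zara ∩ Ximena: 11:20–11:50, 18:50–19:25.
Common window lengths: 30, 35 min; longest is 35.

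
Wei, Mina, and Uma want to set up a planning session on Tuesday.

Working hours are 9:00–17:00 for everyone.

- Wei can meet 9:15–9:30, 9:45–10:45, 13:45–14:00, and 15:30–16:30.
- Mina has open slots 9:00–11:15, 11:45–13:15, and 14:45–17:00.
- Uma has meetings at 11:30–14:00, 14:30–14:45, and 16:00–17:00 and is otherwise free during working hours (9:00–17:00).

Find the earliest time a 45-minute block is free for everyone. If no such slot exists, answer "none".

Uma free within 09:00–17:00: 09:00–11:30, 14:00–14:30, 14:45–16:00.
Wei ∩ Mina: 09:15–09:30, 09:45–10:45, 15:30–16:30.
Wei ∩ Mina ∩ Uma: 09:15–09:30, 09:45–10:45, 15:30–16:00.
Windows ≥ 45 min: 09:45–10:45.
Earliest such window starts at 09:45.

09:45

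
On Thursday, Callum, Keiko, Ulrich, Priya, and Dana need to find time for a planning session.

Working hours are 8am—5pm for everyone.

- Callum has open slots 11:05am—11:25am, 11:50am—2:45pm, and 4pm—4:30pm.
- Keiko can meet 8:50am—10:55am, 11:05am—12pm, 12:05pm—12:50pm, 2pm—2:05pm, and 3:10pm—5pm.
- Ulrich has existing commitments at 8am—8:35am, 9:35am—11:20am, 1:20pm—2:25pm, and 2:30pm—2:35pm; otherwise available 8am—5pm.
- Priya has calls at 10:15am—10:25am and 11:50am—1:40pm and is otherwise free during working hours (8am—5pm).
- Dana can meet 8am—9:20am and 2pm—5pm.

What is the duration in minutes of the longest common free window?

30 minutes

Ulrich free within 08:00–17:00: 08:35–09:35, 11:20–13:20, 14:25–14:30, 14:35–17:00.
Priya free within 08:00–17:00: 08:00–10:15, 10:25–11:50, 13:40–17:00.
Callum ∩ Keiko: 11:05–11:25, 11:50–12:00, 12:05–12:50, 14:00–14:05, 16:00–16:30.
Callum ∩ Keiko ∩ Ulrich: 11:20–11:25, 11:50–12:00, 12:05–12:50, 16:00–16:30.
Callum ∩ Keiko ∩ Ulrich ∩ Priya: 11:20–11:25, 16:00–16:30.
Callum ∩ Keiko ∩ Ulrich ∩ Priya ∩ Dana: 16:00–16:30.
Single common window of 30 minutes.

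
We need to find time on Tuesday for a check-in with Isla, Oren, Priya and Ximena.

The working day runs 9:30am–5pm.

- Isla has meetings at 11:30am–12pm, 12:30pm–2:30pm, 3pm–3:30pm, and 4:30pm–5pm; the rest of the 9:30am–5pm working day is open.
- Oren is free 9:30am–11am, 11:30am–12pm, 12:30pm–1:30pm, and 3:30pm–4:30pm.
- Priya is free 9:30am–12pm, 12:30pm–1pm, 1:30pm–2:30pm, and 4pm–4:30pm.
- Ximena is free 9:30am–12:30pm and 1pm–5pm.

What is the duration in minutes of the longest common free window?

90 minutes

Isla free within 09:30–17:00: 09:30–11:30, 12:00–12:30, 14:30–15:00, 15:30–16:30.
Isla ∩ Oren: 09:30–11:00, 15:30–16:30.
Isla ∩ Oren ∩ Priya: 09:30–11:00, 16:00–16:30.
Isla ∩ Oren ∩ Priya ∩ Ximena: 09:30–11:00, 16:00–16:30.
Common window lengths: 90, 30 min; longest is 90.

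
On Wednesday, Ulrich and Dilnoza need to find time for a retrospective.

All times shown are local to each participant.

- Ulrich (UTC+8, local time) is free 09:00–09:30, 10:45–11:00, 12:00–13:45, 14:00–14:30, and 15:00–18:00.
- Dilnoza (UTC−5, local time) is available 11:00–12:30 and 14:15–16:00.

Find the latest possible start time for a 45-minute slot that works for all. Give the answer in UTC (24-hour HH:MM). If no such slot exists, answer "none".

Ulrich → UTC: 01:00–01:30, 02:45–03:00, 04:00–05:45, 06:00–06:30, 07:00–10:00.
Dilnoza → UTC: 16:00–17:30, 19:15–21:00.
Ulrich ∩ Dilnoza: (none).
Windows ≥ 45 min: (none).

none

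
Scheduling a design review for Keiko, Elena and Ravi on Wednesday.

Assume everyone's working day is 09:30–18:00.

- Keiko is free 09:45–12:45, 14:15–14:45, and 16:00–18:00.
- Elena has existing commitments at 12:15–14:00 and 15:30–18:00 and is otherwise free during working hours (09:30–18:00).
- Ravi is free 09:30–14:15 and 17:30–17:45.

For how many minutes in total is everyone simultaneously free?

Elena free within 09:30–18:00: 09:30–12:15, 14:00–15:30.
Keiko ∩ Elena: 09:45–12:15, 14:15–14:45.
Keiko ∩ Elena ∩ Ravi: 09:45–12:15.
Total common minutes: 150.

150 minutes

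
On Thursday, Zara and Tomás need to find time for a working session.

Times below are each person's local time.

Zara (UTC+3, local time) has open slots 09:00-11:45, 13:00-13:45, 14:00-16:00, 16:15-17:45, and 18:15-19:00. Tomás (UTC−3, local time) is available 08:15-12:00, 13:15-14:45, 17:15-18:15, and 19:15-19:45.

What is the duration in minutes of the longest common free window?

105 minutes

Zara → UTC: 06:00–08:45, 10:00–10:45, 11:00–13:00, 13:15–14:45, 15:15–16:00.
Tomás → UTC: 11:15–15:00, 16:15–17:45, 20:15–21:15, 22:15–22:45.
Zara ∩ Tomás: 11:15–13:00, 13:15–14:45.
Common window lengths: 105, 90 min; longest is 105.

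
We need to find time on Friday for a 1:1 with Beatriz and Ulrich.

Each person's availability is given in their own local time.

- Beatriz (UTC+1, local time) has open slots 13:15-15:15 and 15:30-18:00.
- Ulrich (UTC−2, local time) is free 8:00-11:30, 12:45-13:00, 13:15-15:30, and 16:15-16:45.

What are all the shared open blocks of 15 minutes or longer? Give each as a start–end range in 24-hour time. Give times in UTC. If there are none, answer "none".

12:15–13:30, 14:45–15:00, 15:15–17:00

Beatriz → UTC: 12:15–14:15, 14:30–17:00.
Ulrich → UTC: 10:00–13:30, 14:45–15:00, 15:15–17:30, 18:15–18:45.
Beatriz ∩ Ulrich: 12:15–13:30, 14:45–15:00, 15:15–17:00.
Windows ≥ 15 min: 12:15–13:30, 14:45–15:00, 15:15–17:00.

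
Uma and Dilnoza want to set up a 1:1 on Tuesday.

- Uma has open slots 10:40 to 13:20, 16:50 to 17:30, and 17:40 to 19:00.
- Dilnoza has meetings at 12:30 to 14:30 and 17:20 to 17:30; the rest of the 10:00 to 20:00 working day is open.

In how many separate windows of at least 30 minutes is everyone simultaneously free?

3

Dilnoza free within 10:00–20:00: 10:00–12:30, 14:30–17:20, 17:30–20:00.
Uma ∩ Dilnoza: 10:40–12:30, 16:50–17:20, 17:40–19:00.
Windows ≥ 30 min: 10:40–12:30, 16:50–17:20, 17:40–19:00.
That's 3 windows.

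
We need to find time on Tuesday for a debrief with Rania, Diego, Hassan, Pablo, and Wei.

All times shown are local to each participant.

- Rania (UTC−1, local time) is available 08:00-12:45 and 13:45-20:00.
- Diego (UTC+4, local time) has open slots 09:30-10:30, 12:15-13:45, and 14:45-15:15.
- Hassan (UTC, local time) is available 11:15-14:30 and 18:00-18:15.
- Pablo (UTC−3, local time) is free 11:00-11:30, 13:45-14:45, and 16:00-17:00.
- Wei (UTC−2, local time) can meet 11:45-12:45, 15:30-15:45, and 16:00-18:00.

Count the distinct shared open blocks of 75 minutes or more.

Rania → UTC: 09:00–13:45, 14:45–21:00.
Diego → UTC: 05:30–06:30, 08:15–09:45, 10:45–11:15.
Hassan → UTC: 11:15–14:30, 18:00–18:15.
Pablo → UTC: 14:00–14:30, 16:45–17:45, 19:00–20:00.
Wei → UTC: 13:45–14:45, 17:30–17:45, 18:00–20:00.
Rania ∩ Diego: 09:00–09:45, 10:45–11:15.
Rania ∩ Diego ∩ Hassan: (none).
Rania ∩ Diego ∩ Hassan ∩ Pablo: (none).
Rania ∩ Diego ∩ Hassan ∩ Pablo ∩ Wei: (none).
Windows ≥ 75 min: (none).
That's 0 windows.

0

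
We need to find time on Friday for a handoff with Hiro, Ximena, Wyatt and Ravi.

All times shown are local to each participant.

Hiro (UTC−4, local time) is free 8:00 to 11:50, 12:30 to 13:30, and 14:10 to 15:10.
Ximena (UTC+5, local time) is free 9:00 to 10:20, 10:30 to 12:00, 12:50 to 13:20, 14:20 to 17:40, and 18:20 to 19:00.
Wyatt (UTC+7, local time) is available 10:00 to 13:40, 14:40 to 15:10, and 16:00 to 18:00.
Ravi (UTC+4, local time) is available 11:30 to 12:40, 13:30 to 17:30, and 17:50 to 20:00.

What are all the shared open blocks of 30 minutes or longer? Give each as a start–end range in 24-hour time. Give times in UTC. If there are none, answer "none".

Hiro → UTC: 12:00–15:50, 16:30–17:30, 18:10–19:10.
Ximena → UTC: 04:00–05:20, 05:30–07:00, 07:50–08:20, 09:20–12:40, 13:20–14:00.
Wyatt → UTC: 03:00–06:40, 07:40–08:10, 09:00–11:00.
Ravi → UTC: 07:30–08:40, 09:30–13:30, 13:50–16:00.
Hiro ∩ Ximena: 12:00–12:40, 13:20–14:00.
Hiro ∩ Ximena ∩ Wyatt: (none).
Hiro ∩ Ximena ∩ Wyatt ∩ Ravi: (none).
Windows ≥ 30 min: (none).

none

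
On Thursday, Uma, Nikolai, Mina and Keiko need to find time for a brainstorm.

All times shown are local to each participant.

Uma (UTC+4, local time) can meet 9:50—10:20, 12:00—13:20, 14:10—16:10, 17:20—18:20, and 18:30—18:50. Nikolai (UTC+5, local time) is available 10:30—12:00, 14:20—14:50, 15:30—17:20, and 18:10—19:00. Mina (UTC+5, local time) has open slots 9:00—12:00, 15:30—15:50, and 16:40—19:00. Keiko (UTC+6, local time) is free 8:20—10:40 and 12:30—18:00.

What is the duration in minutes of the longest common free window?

20 minutes

Uma → UTC: 05:50–06:20, 08:00–09:20, 10:10–12:10, 13:20–14:20, 14:30–14:50.
Nikolai → UTC: 05:30–07:00, 09:20–09:50, 10:30–12:20, 13:10–14:00.
Mina → UTC: 04:00–07:00, 10:30–10:50, 11:40–14:00.
Keiko → UTC: 02:20–04:40, 06:30–12:00.
Uma ∩ Nikolai: 05:50–06:20, 10:30–12:10, 13:20–14:00.
Uma ∩ Nikolai ∩ Mina: 05:50–06:20, 10:30–10:50, 11:40–12:10, 13:20–14:00.
Uma ∩ Nikolai ∩ Mina ∩ Keiko: 10:30–10:50, 11:40–12:00.
Common window lengths: 20, 20 min; longest is 20.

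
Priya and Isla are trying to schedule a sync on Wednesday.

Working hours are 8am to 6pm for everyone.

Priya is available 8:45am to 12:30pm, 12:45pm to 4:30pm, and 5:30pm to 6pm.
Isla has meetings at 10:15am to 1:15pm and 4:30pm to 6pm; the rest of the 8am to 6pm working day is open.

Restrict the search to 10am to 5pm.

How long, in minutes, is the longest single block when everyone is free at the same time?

195 minutes

Isla free within 08:00–18:00: 08:00–10:15, 13:15–16:30.
Priya ∩ Isla: 08:45–10:15, 13:15–16:30.
Restricted to 10:00–17:00: 10:00–10:15, 13:15–16:30.
Common window lengths: 15, 195 min; longest is 195.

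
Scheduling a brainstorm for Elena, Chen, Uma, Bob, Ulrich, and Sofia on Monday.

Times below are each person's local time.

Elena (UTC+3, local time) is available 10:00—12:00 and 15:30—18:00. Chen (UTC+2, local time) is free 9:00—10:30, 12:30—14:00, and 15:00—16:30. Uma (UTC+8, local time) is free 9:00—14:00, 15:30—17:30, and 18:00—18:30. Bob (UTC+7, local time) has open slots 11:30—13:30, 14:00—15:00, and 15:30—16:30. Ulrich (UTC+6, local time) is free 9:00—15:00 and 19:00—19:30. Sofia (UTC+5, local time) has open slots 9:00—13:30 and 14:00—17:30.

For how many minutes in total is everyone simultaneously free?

Elena → UTC: 07:00–09:00, 12:30–15:00.
Chen → UTC: 07:00–08:30, 10:30–12:00, 13:00–14:30.
Uma → UTC: 01:00–06:00, 07:30–09:30, 10:00–10:30.
Bob → UTC: 04:30–06:30, 07:00–08:00, 08:30–09:30.
Ulrich → UTC: 03:00–09:00, 13:00–13:30.
Sofia → UTC: 04:00–08:30, 09:00–12:30.
Elena ∩ Chen: 07:00–08:30, 13:00–14:30.
Elena ∩ Chen ∩ Uma: 07:30–08:30.
Elena ∩ Chen ∩ Uma ∩ Bob: 07:30–08:00.
Elena ∩ Chen ∩ Uma ∩ Bob ∩ Ulrich: 07:30–08:00.
Elena ∩ Chen ∩ Uma ∩ Bob ∩ Ulrich ∩ Sofia: 07:30–08:00.
Total common minutes: 30.

30 minutes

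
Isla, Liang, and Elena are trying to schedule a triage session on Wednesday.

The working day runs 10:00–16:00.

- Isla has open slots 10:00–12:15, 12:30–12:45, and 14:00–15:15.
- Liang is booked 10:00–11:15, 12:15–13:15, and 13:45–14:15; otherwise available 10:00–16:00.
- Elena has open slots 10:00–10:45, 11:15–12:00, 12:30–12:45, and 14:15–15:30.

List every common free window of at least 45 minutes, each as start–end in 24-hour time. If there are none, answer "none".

Liang free within 10:00–16:00: 11:15–12:15, 13:15–13:45, 14:15–16:00.
Isla ∩ Liang: 11:15–12:15, 14:15–15:15.
Isla ∩ Liang ∩ Elena: 11:15–12:00, 14:15–15:15.
Windows ≥ 45 min: 11:15–12:00, 14:15–15:15.

11:15–12:00, 14:15–15:15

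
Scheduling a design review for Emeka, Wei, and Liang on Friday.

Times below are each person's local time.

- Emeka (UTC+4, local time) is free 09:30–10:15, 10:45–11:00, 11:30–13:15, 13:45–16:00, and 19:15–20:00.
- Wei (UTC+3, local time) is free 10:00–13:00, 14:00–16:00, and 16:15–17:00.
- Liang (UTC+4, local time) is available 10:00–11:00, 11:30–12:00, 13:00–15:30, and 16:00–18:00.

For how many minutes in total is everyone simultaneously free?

Emeka → UTC: 05:30–06:15, 06:45–07:00, 07:30–09:15, 09:45–12:00, 15:15–16:00.
Wei → UTC: 07:00–10:00, 11:00–13:00, 13:15–14:00.
Liang → UTC: 06:00–07:00, 07:30–08:00, 09:00–11:30, 12:00–14:00.
Emeka ∩ Wei: 07:30–09:15, 09:45–10:00, 11:00–12:00.
Emeka ∩ Wei ∩ Liang: 07:30–08:00, 09:00–09:15, 09:45–10:00, 11:00–11:30.
Total common minutes: 30 + 15 + 15 + 30 = 90.

90 minutes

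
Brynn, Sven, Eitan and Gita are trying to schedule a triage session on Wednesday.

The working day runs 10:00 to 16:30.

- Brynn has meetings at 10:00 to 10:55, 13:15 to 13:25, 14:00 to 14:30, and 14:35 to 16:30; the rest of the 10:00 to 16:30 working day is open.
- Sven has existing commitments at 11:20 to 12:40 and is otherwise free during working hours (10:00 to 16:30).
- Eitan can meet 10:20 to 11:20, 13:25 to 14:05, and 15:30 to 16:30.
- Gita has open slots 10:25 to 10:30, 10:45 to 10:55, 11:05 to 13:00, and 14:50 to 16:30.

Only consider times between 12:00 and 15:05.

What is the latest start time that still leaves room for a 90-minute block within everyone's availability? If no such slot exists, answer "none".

Brynn free within 10:00–16:30: 10:55–13:15, 13:25–14:00, 14:30–14:35.
Sven free within 10:00–16:30: 10:00–11:20, 12:40–16:30.
Brynn ∩ Sven: 10:55–11:20, 12:40–13:15, 13:25–14:00, 14:30–14:35.
Brynn ∩ Sven ∩ Eitan: 10:55–11:20, 13:25–14:00.
Brynn ∩ Sven ∩ Eitan ∩ Gita: 11:05–11:20.
Restricted to 12:00–15:05: (none).
Windows ≥ 90 min: (none).

none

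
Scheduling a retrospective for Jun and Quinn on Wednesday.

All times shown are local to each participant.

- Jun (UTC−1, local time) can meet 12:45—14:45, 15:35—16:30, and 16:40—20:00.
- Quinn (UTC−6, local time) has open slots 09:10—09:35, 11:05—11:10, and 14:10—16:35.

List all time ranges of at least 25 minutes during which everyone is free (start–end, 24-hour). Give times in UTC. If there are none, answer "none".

Jun → UTC: 13:45–15:45, 16:35–17:30, 17:40–21:00.
Quinn → UTC: 15:10–15:35, 17:05–17:10, 20:10–22:35.
Jun ∩ Quinn: 15:10–15:35, 17:05–17:10, 20:10–21:00.
Windows ≥ 25 min: 15:10–15:35, 20:10–21:00.

15:10–15:35, 20:10–21:00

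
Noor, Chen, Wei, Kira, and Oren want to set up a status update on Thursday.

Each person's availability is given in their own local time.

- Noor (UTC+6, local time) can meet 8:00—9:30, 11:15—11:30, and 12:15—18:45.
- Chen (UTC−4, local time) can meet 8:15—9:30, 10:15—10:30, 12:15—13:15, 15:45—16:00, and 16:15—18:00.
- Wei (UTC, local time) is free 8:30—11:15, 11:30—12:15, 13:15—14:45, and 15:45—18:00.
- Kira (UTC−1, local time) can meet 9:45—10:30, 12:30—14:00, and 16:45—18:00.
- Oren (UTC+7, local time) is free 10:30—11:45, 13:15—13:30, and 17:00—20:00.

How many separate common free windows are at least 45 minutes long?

Noor → UTC: 02:00–03:30, 05:15–05:30, 06:15–12:45.
Chen → UTC: 12:15–13:30, 14:15–14:30, 16:15–17:15, 19:45–20:00, 20:15–22:00.
Wei → UTC: 08:30–11:15, 11:30–12:15, 13:15–14:45, 15:45–18:00.
Kira → UTC: 10:45–11:30, 13:30–15:00, 17:45–19:00.
Oren → UTC: 03:30–04:45, 06:15–06:30, 10:00–13:00.
Noor ∩ Chen: 12:15–12:45.
Noor ∩ Chen ∩ Wei: (none).
Noor ∩ Chen ∩ Wei ∩ Kira: (none).
Noor ∩ Chen ∩ Wei ∩ Kira ∩ Oren: (none).
Windows ≥ 45 min: (none).
That's 0 windows.

0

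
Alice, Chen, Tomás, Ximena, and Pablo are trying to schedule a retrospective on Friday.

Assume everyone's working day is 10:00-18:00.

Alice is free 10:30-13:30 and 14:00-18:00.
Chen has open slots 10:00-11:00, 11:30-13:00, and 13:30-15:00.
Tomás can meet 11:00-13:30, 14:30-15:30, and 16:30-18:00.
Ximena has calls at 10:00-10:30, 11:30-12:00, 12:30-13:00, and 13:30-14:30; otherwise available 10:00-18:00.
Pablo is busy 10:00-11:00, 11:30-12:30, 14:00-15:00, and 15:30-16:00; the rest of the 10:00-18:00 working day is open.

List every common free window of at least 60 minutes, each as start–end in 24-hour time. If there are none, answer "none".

Ximena free within 10:00–18:00: 10:30–11:30, 12:00–12:30, 13:00–13:30, 14:30–18:00.
Pablo free within 10:00–18:00: 11:00–11:30, 12:30–14:00, 15:00–15:30, 16:00–18:00.
Alice ∩ Chen: 10:30–11:00, 11:30–13:00, 14:00–15:00.
Alice ∩ Chen ∩ Tomás: 11:30–13:00, 14:30–15:00.
Alice ∩ Chen ∩ Tomás ∩ Ximena: 12:00–12:30, 14:30–15:00.
Alice ∩ Chen ∩ Tomás ∩ Ximena ∩ Pablo: (none).
Windows ≥ 60 min: (none).

none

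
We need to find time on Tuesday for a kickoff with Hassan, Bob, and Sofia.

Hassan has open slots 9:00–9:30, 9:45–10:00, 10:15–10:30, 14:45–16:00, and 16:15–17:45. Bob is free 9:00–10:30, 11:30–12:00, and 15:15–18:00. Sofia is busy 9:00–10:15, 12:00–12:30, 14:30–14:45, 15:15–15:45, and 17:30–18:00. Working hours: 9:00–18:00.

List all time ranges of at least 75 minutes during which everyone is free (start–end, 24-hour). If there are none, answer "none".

Sofia free within 09:00–18:00: 10:15–12:00, 12:30–14:30, 14:45–15:15, 15:45–17:30.
Hassan ∩ Bob: 09:00–09:30, 09:45–10:00, 10:15–10:30, 15:15–16:00, 16:15–17:45.
Hassan ∩ Bob ∩ Sofia: 10:15–10:30, 15:45–16:00, 16:15–17:30.
Windows ≥ 75 min: 16:15–17:30.

16:15–17:30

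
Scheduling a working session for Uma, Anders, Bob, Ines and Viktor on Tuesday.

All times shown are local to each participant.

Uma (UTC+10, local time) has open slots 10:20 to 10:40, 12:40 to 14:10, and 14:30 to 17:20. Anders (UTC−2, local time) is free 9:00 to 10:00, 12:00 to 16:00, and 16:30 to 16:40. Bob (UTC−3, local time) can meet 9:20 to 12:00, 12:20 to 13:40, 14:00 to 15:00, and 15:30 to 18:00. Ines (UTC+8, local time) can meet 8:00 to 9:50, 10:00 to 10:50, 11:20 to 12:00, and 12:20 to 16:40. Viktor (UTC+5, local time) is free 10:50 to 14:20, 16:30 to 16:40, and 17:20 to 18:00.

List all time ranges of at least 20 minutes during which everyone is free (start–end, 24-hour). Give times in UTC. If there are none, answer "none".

Uma → UTC: 00:20–00:40, 02:40–04:10, 04:30–07:20.
Anders → UTC: 11:00–12:00, 14:00–18:00, 18:30–18:40.
Bob → UTC: 12:20–15:00, 15:20–16:40, 17:00–18:00, 18:30–21:00.
Ines → UTC: 00:00–01:50, 02:00–02:50, 03:20–04:00, 04:20–08:40.
Viktor → UTC: 05:50–09:20, 11:30–11:40, 12:20–13:00.
Uma ∩ Anders: (none).
Uma ∩ Anders ∩ Bob: (none).
Uma ∩ Anders ∩ Bob ∩ Ines: (none).
Uma ∩ Anders ∩ Bob ∩ Ines ∩ Viktor: (none).
Windows ≥ 20 min: (none).

none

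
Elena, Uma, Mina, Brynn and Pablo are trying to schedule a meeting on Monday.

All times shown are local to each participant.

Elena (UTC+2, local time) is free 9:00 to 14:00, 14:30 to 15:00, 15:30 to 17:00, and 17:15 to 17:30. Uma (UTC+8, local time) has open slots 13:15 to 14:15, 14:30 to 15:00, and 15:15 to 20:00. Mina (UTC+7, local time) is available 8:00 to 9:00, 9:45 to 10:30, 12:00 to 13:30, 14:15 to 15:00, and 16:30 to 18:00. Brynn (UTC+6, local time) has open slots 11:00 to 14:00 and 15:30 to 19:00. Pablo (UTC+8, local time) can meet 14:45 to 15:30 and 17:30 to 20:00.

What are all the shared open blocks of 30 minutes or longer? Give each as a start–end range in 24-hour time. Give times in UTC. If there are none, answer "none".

Elena → UTC: 07:00–12:00, 12:30–13:00, 13:30–15:00, 15:15–15:30.
Uma → UTC: 05:15–06:15, 06:30–07:00, 07:15–12:00.
Mina → UTC: 01:00–02:00, 02:45–03:30, 05:00–06:30, 07:15–08:00, 09:30–11:00.
Brynn → UTC: 05:00–08:00, 09:30–13:00.
Pablo → UTC: 06:45–07:30, 09:30–12:00.
Elena ∩ Uma: 07:15–12:00.
Elena ∩ Uma ∩ Mina: 07:15–08:00, 09:30–11:00.
Elena ∩ Uma ∩ Mina ∩ Brynn: 07:15–08:00, 09:30–11:00.
Elena ∩ Uma ∩ Mina ∩ Brynn ∩ Pablo: 07:15–07:30, 09:30–11:00.
Windows ≥ 30 min: 09:30–11:00.

09:30–11:00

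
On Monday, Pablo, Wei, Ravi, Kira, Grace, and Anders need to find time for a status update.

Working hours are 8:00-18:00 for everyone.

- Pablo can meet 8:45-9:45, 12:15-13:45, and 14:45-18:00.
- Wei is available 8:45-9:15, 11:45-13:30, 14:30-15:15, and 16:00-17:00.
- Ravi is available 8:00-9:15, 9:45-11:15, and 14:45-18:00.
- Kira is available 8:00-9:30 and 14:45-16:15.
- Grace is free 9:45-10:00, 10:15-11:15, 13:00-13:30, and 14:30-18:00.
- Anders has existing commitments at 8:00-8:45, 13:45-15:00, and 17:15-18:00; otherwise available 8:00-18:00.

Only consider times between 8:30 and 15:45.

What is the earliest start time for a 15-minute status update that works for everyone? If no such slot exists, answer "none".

Anders free within 08:00–18:00: 08:45–13:45, 15:00–17:15.
Pablo ∩ Wei: 08:45–09:15, 12:15–13:30, 14:45–15:15, 16:00–17:00.
Pablo ∩ Wei ∩ Ravi: 08:45–09:15, 14:45–15:15, 16:00–17:00.
Pablo ∩ Wei ∩ Ravi ∩ Kira: 08:45–09:15, 14:45–15:15, 16:00–16:15.
Pablo ∩ Wei ∩ Ravi ∩ Kira ∩ Grace: 14:45–15:15, 16:00–16:15.
Pablo ∩ Wei ∩ Ravi ∩ Kira ∩ Grace ∩ Anders: 15:00–15:15, 16:00–16:15.
Restricted to 08:30–15:45: 15:00–15:15.
Windows ≥ 15 min: 15:00–15:15.
Earliest such window starts at 15:00.

15:00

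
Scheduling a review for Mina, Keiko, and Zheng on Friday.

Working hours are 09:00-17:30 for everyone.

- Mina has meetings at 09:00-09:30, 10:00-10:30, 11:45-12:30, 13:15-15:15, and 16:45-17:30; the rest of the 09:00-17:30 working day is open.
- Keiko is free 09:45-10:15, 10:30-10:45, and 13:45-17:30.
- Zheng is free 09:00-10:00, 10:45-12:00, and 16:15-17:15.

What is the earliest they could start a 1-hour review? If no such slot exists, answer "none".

Mina free within 09:00–17:30: 09:30–10:00, 10:30–11:45, 12:30–13:15, 15:15–16:45.
Mina ∩ Keiko: 09:45–10:00, 10:30–10:45, 15:15–16:45.
Mina ∩ Keiko ∩ Zheng: 09:45–10:00, 16:15–16:45.
Windows ≥ 60 min: (none).

none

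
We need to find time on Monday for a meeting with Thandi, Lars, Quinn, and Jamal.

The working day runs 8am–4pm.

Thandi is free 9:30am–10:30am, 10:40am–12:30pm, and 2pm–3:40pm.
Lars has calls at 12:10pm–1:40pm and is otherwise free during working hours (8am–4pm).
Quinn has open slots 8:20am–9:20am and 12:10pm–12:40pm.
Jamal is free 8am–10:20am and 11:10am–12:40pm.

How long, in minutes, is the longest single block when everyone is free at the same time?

0 minutes

Lars free within 08:00–16:00: 08:00–12:10, 13:40–16:00.
Thandi ∩ Lars: 09:30–10:30, 10:40–12:10, 14:00–15:40.
Thandi ∩ Lars ∩ Quinn: (none).
Thandi ∩ Lars ∩ Quinn ∩ Jamal: (none).
No common window.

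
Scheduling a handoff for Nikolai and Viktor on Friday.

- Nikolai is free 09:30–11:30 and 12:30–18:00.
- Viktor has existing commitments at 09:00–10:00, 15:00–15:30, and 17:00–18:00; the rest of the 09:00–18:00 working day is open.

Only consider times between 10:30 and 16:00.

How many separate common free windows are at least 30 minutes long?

Viktor free within 09:00–18:00: 10:00–15:00, 15:30–17:00.
Nikolai ∩ Viktor: 10:00–11:30, 12:30–15:00, 15:30–17:00.
Restricted to 10:30–16:00: 10:30–11:30, 12:30–15:00, 15:30–16:00.
Windows ≥ 30 min: 10:30–11:30, 12:30–15:00, 15:30–16:00.
That's 3 windows.

3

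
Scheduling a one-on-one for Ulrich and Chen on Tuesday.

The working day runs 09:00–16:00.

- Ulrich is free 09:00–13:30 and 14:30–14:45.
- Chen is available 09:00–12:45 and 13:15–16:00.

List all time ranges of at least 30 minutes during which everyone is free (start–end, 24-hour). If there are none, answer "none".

Ulrich ∩ Chen: 09:00–12:45, 13:15–13:30, 14:30–14:45.
Windows ≥ 30 min: 09:00–12:45.

09:00–12:45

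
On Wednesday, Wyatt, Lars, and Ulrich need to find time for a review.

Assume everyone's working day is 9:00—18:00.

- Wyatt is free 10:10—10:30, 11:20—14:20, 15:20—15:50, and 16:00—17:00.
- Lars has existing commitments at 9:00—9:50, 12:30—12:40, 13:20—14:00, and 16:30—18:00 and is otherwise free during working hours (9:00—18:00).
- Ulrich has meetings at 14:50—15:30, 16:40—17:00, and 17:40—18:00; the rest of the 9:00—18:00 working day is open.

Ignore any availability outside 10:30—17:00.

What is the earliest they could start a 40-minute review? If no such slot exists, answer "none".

11:20

Lars free within 09:00–18:00: 09:50–12:30, 12:40–13:20, 14:00–16:30.
Ulrich free within 09:00–18:00: 09:00–14:50, 15:30–16:40, 17:00–17:40.
Wyatt ∩ Lars: 10:10–10:30, 11:20–12:30, 12:40–13:20, 14:00–14:20, 15:20–15:50, 16:00–16:30.
Wyatt ∩ Lars ∩ Ulrich: 10:10–10:30, 11:20–12:30, 12:40–13:20, 14:00–14:20, 15:30–15:50, 16:00–16:30.
Restricted to 10:30–17:00: 11:20–12:30, 12:40–13:20, 14:00–14:20, 15:30–15:50, 16:00–16:30.
Windows ≥ 40 min: 11:20–12:30, 12:40–13:20.
Earliest such window starts at 11:20.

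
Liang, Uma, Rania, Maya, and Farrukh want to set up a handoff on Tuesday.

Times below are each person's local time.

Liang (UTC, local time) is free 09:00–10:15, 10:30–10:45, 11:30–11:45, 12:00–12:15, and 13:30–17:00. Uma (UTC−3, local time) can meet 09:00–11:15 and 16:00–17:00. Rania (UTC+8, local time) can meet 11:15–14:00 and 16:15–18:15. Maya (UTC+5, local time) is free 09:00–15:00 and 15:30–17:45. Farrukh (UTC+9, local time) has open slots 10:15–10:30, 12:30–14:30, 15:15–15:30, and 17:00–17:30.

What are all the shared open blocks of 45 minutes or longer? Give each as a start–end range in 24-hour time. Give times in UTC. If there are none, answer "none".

Liang → UTC: 09:00–10:15, 10:30–10:45, 11:30–11:45, 12:00–12:15, 13:30–17:00.
Uma → UTC: 12:00–14:15, 19:00–20:00.
Rania → UTC: 03:15–06:00, 08:15–10:15.
Maya → UTC: 04:00–10:00, 10:30–12:45.
Farrukh → UTC: 01:15–01:30, 03:30–05:30, 06:15–06:30, 08:00–08:30.
Liang ∩ Uma: 12:00–12:15, 13:30–14:15.
Liang ∩ Uma ∩ Rania: (none).
Liang ∩ Uma ∩ Rania ∩ Maya: (none).
Liang ∩ Uma ∩ Rania ∩ Maya ∩ Farrukh: (none).
Windows ≥ 45 min: (none).

none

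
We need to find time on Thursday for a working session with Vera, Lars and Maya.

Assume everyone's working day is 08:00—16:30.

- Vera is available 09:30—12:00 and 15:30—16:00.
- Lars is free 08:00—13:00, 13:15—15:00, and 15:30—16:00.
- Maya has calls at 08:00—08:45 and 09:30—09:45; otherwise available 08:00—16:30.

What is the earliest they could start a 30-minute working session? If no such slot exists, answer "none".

09:45

Maya free within 08:00–16:30: 08:45–09:30, 09:45–16:30.
Vera ∩ Lars: 09:30–12:00, 15:30–16:00.
Vera ∩ Lars ∩ Maya: 09:45–12:00, 15:30–16:00.
Windows ≥ 30 min: 09:45–12:00, 15:30–16:00.
Earliest such window starts at 09:45.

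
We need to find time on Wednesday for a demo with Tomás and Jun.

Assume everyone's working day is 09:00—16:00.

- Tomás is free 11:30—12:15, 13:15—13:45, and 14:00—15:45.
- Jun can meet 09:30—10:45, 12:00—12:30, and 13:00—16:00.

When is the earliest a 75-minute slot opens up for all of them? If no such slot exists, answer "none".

Tomás ∩ Jun: 12:00–12:15, 13:15–13:45, 14:00–15:45.
Windows ≥ 75 min: 14:00–15:45.
Earliest such window starts at 14:00.

14:00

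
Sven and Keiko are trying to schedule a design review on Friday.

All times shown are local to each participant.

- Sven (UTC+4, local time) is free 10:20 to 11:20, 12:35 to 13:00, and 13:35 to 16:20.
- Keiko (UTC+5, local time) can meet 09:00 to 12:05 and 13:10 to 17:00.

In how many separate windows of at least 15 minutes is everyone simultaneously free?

3

Sven → UTC: 06:20–07:20, 08:35–09:00, 09:35–12:20.
Keiko → UTC: 04:00–07:05, 08:10–12:00.
Sven ∩ Keiko: 06:20–07:05, 08:35–09:00, 09:35–12:00.
Windows ≥ 15 min: 06:20–07:05, 08:35–09:00, 09:35–12:00.
That's 3 windows.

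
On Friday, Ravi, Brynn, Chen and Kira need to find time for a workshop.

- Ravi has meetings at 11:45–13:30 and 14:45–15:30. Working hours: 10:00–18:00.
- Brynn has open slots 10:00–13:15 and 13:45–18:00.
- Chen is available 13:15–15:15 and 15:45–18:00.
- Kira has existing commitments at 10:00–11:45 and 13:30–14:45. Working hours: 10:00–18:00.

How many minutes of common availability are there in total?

Ravi free within 10:00–18:00: 10:00–11:45, 13:30–14:45, 15:30–18:00.
Kira free within 10:00–18:00: 11:45–13:30, 14:45–18:00.
Ravi ∩ Brynn: 10:00–11:45, 13:45–14:45, 15:30–18:00.
Ravi ∩ Brynn ∩ Chen: 13:45–14:45, 15:45–18:00.
Ravi ∩ Brynn ∩ Chen ∩ Kira: 15:45–18:00.
Total common minutes: 135.

135 minutes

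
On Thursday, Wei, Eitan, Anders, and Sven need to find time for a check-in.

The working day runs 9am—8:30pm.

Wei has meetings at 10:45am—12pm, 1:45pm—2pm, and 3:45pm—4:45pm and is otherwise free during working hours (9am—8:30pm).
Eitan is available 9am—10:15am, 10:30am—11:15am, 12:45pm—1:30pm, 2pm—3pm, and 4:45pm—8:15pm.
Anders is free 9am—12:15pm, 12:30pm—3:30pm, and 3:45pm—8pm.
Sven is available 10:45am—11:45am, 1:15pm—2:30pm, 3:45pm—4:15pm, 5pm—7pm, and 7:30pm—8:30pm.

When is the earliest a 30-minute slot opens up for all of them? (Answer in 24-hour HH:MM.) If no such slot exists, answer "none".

14:00

Wei free within 09:00–20:30: 09:00–10:45, 12:00–13:45, 14:00–15:45, 16:45–20:30.
Wei ∩ Eitan: 09:00–10:15, 10:30–10:45, 12:45–13:30, 14:00–15:00, 16:45–20:15.
Wei ∩ Eitan ∩ Anders: 09:00–10:15, 10:30–10:45, 12:45–13:30, 14:00–15:00, 16:45–20:00.
Wei ∩ Eitan ∩ Anders ∩ Sven: 13:15–13:30, 14:00–14:30, 17:00–19:00, 19:30–20:00.
Windows ≥ 30 min: 14:00–14:30, 17:00–19:00, 19:30–20:00.
Earliest such window starts at 14:00.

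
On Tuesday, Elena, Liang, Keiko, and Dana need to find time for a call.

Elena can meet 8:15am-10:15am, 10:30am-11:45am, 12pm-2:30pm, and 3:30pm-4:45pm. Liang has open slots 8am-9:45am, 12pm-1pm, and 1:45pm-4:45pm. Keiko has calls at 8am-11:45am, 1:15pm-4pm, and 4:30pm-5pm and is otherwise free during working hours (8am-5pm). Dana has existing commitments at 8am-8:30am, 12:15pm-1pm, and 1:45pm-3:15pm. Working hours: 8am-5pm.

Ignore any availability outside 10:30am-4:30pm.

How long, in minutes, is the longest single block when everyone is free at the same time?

30 minutes

Keiko free within 08:00–17:00: 11:45–13:15, 16:00–16:30.
Dana free within 08:00–17:00: 08:30–12:15, 13:00–13:45, 15:15–17:00.
Elena ∩ Liang: 08:15–09:45, 12:00–13:00, 13:45–14:30, 15:30–16:45.
Elena ∩ Liang ∩ Keiko: 12:00–13:00, 16:00–16:30.
Elena ∩ Liang ∩ Keiko ∩ Dana: 12:00–12:15, 16:00–16:30.
Restricted to 10:30–16:30: 12:00–12:15, 16:00–16:30.
Common window lengths: 15, 30 min; longest is 30.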